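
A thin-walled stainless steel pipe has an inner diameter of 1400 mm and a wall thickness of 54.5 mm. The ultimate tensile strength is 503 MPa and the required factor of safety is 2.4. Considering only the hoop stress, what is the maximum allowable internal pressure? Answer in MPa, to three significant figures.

σ_allow = 503/2.4 = 209.6 MPa.
σ_h = pD/(2t) → p_allow = 2σ_allow t/D = 2×209.6×54.5/1400 = 16.32 MPa.

p_allow = 16.3 MPa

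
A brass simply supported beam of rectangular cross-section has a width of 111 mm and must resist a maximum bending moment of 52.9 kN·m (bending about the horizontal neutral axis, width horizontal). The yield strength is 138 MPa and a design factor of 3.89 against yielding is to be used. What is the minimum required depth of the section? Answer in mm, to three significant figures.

σ_allow = 138/3.89 = 35.48 MPa.
For a rectangular section σ = 6M/(bh²), so h² = 6M/(b σ_allow) = 6×5.2900×10^7/(111×35.48) = 80600 mm².
h = 283.9 mm.

h = 284 mm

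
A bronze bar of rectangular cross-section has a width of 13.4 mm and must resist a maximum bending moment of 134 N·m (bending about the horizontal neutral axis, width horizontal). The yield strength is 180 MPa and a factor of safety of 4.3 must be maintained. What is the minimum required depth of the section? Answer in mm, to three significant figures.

h = 37.9 mm

σ_allow = 180/4.3 = 41.86 MPa.
For a rectangular section σ = 6M/(bh²), so h² = 6M/(b σ_allow) = 6×134000/(13.4×41.86) = 1433 mm².
h = 37.86 mm.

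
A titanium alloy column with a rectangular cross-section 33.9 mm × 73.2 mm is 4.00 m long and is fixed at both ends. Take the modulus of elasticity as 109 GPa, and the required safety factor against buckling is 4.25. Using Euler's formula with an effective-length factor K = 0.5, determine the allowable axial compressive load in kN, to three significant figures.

Buckling occurs about the weak axis: I_min = h·b³/12 = 73.2×33.9³/12 = 237600 mm⁴ (b = 33.9 mm is the smaller dimension).
Effective length L_e = KL = 0.5×4.00 m = 2000 mm.
Euler critical load P_cr = π²EI/L_e² = π²×109000×237600/2000² = 63910 N.
P_allow = P_cr/n = 63910/4.25 = 15040 N.

P_allow = 15.0 kN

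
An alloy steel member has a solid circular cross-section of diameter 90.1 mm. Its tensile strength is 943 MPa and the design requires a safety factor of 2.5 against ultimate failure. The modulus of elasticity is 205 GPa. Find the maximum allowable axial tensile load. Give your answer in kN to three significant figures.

σ_allow = 943/2.5 = 377.2 MPa.
A = πd²/4 = π×90.1²/4 = 6376 mm².
F_allow = σ_allow × A = 377.2×6376 = 2.405×10^6 N.

F_allow = 2400 kN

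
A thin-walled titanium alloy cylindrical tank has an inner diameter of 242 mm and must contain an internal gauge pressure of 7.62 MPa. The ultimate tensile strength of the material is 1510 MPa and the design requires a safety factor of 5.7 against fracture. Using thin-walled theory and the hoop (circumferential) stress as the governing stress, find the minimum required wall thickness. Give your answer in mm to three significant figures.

t = 3.48 mm

σ_allow = 1510/5.7 = 264.9 MPa.
Hoop stress σ_h = pD/(2t), so t = pD/(2σ_allow) = 7.62×242/(2×264.9) = 3.480 mm.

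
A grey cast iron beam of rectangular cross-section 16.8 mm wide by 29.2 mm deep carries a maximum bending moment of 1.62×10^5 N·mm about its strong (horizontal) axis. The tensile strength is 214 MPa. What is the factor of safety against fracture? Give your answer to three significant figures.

n = 3.15

Section modulus S = bh²/6 = 16.8×29.2²/6 = 2387 mm³.
σ = M/S = 162000/2387 = 67.86 MPa.
n = 214/67.86 = 3.154.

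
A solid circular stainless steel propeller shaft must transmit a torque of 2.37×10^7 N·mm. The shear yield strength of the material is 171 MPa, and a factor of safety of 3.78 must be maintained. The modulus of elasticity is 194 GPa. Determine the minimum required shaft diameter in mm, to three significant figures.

d = 139 mm

Allowable shear stress τ_allow = 171/3.78 = 45.24 MPa.
For a solid shaft τ = 16T/(πd³), so d³ = 16T/(π τ_allow) = 16×2.3700×10^7/(π×45.24) = 2.668×10^6 mm³.
d = (2.668×10^6)^(1/3) = 138.7 mm.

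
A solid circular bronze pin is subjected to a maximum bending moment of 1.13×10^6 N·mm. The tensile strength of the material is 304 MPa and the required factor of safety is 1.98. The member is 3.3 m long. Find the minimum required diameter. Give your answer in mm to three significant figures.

σ_allow = 304/1.98 = 153.5 MPa.
For a solid circular section σ = 32M/(πd³), so d³ = 32M/(π σ_allow) = 32×1130000/(π×153.5) = 74970 mm³.
d = 42.17 mm.

d = 42.2 mm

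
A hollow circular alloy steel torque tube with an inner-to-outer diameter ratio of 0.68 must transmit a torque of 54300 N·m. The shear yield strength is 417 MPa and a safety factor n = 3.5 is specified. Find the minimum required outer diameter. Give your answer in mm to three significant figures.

d_o = 143 mm

τ_allow = 417/3.5 = 119.1 MPa.
For a hollow shaft τ = 16T/[πd_o³(1−k⁴)] with k = 0.68, so 1−k⁴ = 0.7862.
d_o³ = 16T/[π τ_allow (1−k⁴)] = 16×5.4300×10^7/(π×119.1×0.7862) = 2.952×10^6 mm³.
d_o = 143.5 mm.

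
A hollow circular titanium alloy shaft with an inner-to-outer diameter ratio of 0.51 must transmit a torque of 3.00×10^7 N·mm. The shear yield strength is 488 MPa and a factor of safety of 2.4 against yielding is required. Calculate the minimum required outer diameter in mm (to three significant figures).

τ_allow = 488/2.4 = 203.3 MPa.
For a hollow shaft τ = 16T/[πd_o³(1−k⁴)] with k = 0.51, so 1−k⁴ = 0.9323.
d_o³ = 16T/[π τ_allow (1−k⁴)] = 16×3.0000×10^7/(π×203.3×0.9323) = 805900 mm³.
d_o = 93.06 mm.

d_o = 93.1 mm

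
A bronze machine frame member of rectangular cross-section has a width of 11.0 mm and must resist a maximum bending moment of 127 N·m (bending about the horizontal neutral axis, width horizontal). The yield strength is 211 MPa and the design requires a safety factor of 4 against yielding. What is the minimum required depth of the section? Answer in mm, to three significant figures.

h = 36.2 mm

σ_allow = 211/4 = 52.75 MPa.
For a rectangular section σ = 6M/(bh²), so h² = 6M/(b σ_allow) = 6×127000/(11.0×52.75) = 1313 mm².
h = 36.24 mm.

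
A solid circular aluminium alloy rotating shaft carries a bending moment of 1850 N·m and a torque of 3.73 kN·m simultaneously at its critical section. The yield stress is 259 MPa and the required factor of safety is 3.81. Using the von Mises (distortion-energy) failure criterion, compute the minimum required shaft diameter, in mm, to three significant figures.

σ_allow = σ_y/n = 259/3.81 = 67.98 MPa.
For a solid shaft σ_b = 32M/(πd³) and τ = 16T/(πd³), so the von Mises stress is σ' = (16/πd³)·√(4M²+3T²).
√(4M²+3T²) = √(4×(1.850×10^6)² + 3×(3.730×10^6)²) = 7.445×10^6 N·mm.
d³ = 16×7.445×10^6/(π×67.98) = 557800 mm³.
d = 82.32 mm.

d = 82.3 mm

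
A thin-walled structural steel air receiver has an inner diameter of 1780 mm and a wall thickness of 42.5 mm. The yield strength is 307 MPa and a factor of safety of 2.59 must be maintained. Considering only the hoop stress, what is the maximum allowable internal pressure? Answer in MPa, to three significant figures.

p_allow = 5.66 MPa

σ_allow = 307/2.59 = 118.5 MPa.
σ_h = pD/(2t) → p_allow = 2σ_allow t/D = 2×118.5×42.5/1780 = 5.660 MPa.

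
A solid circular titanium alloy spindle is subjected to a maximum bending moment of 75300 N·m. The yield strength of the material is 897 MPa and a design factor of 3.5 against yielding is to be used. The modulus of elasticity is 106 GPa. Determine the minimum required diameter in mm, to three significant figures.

d = 144 mm

σ_allow = 897/3.5 = 256.3 MPa.
For a solid circular section σ = 32M/(πd³), so d³ = 32M/(π σ_allow) = 32×7.5300×10^7/(π×256.3) = 2.993×10^6 mm³.
d = 144.1 mm.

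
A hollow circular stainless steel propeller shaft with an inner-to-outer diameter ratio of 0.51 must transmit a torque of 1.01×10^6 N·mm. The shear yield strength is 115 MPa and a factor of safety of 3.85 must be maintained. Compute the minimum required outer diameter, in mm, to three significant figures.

τ_allow = 115/3.85 = 29.87 MPa.
For a hollow shaft τ = 16T/[πd_o³(1−k⁴)] with k = 0.51, so 1−k⁴ = 0.9323.
d_o³ = 16T/[π τ_allow (1−k⁴)] = 16×1010000/(π×29.87×0.9323) = 184700 mm³.
d_o = 56.95 mm.

d_o = 56.9 mm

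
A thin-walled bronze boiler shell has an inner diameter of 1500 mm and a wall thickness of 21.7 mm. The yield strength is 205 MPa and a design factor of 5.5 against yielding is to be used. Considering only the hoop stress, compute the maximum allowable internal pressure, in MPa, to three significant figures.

σ_allow = 205/5.5 = 37.27 MPa.
σ_h = pD/(2t) → p_allow = 2σ_allow t/D = 2×37.27×21.7/1500 = 1.078 MPa.

p_allow = 1.08 MPa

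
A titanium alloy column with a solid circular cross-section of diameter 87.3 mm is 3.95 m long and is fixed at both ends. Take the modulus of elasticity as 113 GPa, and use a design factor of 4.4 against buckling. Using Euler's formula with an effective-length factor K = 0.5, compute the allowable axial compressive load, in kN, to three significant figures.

I = πd⁴/64 = π×87.3⁴/64 = 2.851×10^6 mm⁴.
Effective length L_e = KL = 0.5×3.95 m = 1975 mm.
Euler critical load P_cr = π²EI/L_e² = π²×113000×2.851×10^6/1975² = 815200 N.
P_allow = P_cr/n = 815200/4.4 = 185300 N.

P_allow = 185 kN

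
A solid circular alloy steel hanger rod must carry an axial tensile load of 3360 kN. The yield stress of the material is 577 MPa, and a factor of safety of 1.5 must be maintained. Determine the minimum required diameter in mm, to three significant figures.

d = 105 mm

Allowable stress σ_allow = 577/1.5 = 384.7 MPa.
Required area A = F/σ_allow = 3360000/384.7 = 8735 mm².
A = πd²/4 → d = √(4A/π) = 105.5 mm.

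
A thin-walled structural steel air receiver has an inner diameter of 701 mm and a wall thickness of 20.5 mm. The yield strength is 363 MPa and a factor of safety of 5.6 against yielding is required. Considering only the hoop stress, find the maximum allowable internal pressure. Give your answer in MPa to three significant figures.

σ_allow = 363/5.6 = 64.82 MPa.
σ_h = pD/(2t) → p_allow = 2σ_allow t/D = 2×64.82×20.5/701 = 3.791 MPa.

p_allow = 3.79 MPa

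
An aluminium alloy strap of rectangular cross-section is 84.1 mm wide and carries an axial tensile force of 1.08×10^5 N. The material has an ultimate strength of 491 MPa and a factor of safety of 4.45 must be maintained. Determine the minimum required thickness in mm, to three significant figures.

t = 11.6 mm

σ_allow = 491/4.45 = 110.3 MPa.
Required area A = F/σ_allow = 108000/110.3 = 978.8 mm².
t = A/w = 978.8/84.1 = 11.64 mm.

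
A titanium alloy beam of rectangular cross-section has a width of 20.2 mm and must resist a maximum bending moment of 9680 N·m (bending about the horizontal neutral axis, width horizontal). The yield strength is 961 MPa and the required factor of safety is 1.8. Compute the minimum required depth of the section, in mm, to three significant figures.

σ_allow = 961/1.8 = 533.9 MPa.
For a rectangular section σ = 6M/(bh²), so h² = 6M/(b σ_allow) = 6×9680000/(20.2×533.9) = 5385 mm².
h = 73.39 mm.

h = 73.4 mm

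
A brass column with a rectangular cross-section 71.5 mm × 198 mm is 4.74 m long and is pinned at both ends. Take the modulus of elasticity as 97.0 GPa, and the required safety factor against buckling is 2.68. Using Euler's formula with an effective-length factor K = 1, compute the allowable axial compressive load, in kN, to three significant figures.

P_allow = 95.9 kN

Buckling occurs about the weak axis: I_min = h·b³/12 = 198×71.5³/12 = 6.031×10^6 mm⁴ (b = 71.5 mm is the smaller dimension).
Effective length L_e = KL = 1×4.74 m = 4740 mm.
Euler critical load P_cr = π²EI/L_e² = π²×97000×6.031×10^6/4740² = 257000 N.
P_allow = P_cr/n = 257000/2.68 = 95890 N.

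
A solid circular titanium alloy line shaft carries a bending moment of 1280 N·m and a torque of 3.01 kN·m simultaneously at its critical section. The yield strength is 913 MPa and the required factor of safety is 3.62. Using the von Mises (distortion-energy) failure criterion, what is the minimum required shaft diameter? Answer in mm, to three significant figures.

σ_allow = σ_y/n = 913/3.62 = 252.2 MPa.
For a solid shaft σ_b = 32M/(πd³) and τ = 16T/(πd³), so the von Mises stress is σ' = (16/πd³)·√(4M²+3T²).
√(4M²+3T²) = √(4×(1.280×10^6)² + 3×(3.010×10^6)²) = 5.808×10^6 N·mm.
d³ = 16×5.808×10^6/(π×252.2) = 117300 mm³.
d = 48.95 mm.

d = 48.9 mm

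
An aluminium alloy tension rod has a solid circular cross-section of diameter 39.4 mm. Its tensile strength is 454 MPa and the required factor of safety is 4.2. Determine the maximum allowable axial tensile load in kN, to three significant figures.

σ_allow = 454/4.2 = 108.1 MPa.
A = πd²/4 = π×39.4²/4 = 1219 mm².
F_allow = σ_allow × A = 108.1×1219 = 131800 N.

F_allow = 132 kN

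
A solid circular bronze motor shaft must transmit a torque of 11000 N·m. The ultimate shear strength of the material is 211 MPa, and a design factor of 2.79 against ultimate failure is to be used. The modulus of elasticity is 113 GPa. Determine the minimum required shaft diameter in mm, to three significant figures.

Allowable shear stress τ_allow = 211/2.79 = 75.63 MPa.
For a solid shaft τ = 16T/(πd³), so d³ = 16T/(π τ_allow) = 16×1.1000×10^7/(π×75.63) = 740800 mm³.
d = (740800)^(1/3) = 90.48 mm.

d = 90.5 mm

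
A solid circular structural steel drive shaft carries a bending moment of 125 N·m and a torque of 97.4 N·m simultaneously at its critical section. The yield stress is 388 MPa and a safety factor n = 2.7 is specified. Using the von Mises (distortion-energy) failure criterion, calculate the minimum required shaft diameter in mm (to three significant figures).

d = 22.0 mm

σ_allow = σ_y/n = 388/2.7 = 143.7 MPa.
For a solid shaft σ_b = 32M/(πd³) and τ = 16T/(πd³), so the von Mises stress is σ' = (16/πd³)·√(4M²+3T²).
√(4M²+3T²) = √(4×(125000)² + 3×(97400)²) = 301600 N·mm.
d³ = 16×301600/(π×143.7) = 10690 mm³.
d = 22.03 mm.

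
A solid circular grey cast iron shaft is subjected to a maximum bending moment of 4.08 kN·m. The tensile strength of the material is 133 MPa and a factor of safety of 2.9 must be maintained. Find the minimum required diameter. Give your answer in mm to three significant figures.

σ_allow = 133/2.9 = 45.86 MPa.
For a solid circular section σ = 32M/(πd³), so d³ = 32M/(π σ_allow) = 32×4080000/(π×45.86) = 906200 mm³.
d = 96.77 mm.

d = 96.8 mm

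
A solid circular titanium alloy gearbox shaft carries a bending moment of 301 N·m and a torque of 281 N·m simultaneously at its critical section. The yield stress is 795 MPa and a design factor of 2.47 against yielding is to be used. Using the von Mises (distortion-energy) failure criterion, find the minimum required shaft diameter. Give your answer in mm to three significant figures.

σ_allow = σ_y/n = 795/2.47 = 321.9 MPa.
For a solid shaft σ_b = 32M/(πd³) and τ = 16T/(πd³), so the von Mises stress is σ' = (16/πd³)·√(4M²+3T²).
√(4M²+3T²) = √(4×(301000)² + 3×(281000)²) = 774100 N·mm.
d³ = 16×774100/(π×321.9) = 12250 mm³.
d = 23.05 mm.

d = 23.1 mm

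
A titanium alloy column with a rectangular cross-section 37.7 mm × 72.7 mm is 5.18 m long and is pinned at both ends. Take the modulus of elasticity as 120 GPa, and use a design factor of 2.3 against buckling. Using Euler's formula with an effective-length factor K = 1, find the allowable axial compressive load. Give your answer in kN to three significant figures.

P_allow = 6.23 kN

Buckling occurs about the weak axis: I_min = h·b³/12 = 72.7×37.7³/12 = 324600 mm⁴ (b = 37.7 mm is the smaller dimension).
Effective length L_e = KL = 1×5.18 m = 5180 mm.
Euler critical load P_cr = π²EI/L_e² = π²×120000×324600/5180² = 14330 N.
P_allow = P_cr/n = 14330/2.3 = 6230 N.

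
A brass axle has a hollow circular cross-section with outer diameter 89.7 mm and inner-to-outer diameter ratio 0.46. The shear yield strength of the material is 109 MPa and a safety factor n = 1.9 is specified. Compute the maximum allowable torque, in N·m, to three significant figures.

τ_allow = 109/1.9 = 57.37 MPa.
For a hollow shaft T_allow = τ_allow·πd_o³(1−k⁴)/16 with 1−k⁴ = 0.9552, so πd_o³(1−k⁴)/16 = 135400 mm³.
T_allow = 57.37×135400 = 7.766×10^6 N·mm = 7766 N·m.

T_allow = 7770 N·m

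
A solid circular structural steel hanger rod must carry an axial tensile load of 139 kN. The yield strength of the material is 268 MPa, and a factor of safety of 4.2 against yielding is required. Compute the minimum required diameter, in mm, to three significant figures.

Allowable stress σ_allow = 268/4.2 = 63.81 MPa.
Required area A = F/σ_allow = 139000/63.81 = 2178 mm².
A = πd²/4 → d = √(4A/π) = 52.66 mm.

d = 52.7 mm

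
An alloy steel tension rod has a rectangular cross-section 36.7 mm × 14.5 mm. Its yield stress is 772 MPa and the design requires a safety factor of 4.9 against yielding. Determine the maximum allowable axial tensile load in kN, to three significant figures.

σ_allow = 772/4.9 = 157.6 MPa.
A = 36.7×14.5 = 532.2 mm².
F_allow = σ_allow × A = 157.6×532.2 = 83840 N.

F_allow = 83.8 kN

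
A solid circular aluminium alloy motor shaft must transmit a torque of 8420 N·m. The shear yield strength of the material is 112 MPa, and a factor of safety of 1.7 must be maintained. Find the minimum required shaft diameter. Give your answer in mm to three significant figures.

d = 86.7 mm

Allowable shear stress τ_allow = 112/1.7 = 65.88 MPa.
For a solid shaft τ = 16T/(πd³), so d³ = 16T/(π τ_allow) = 16×8420000/(π×65.88) = 650900 mm³.
d = (650900)^(1/3) = 86.66 mm.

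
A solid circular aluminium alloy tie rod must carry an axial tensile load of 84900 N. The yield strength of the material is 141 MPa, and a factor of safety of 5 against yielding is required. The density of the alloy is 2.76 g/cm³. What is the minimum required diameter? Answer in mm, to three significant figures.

Allowable stress σ_allow = 141/5 = 28.20 MPa.
Required area A = F/σ_allow = 84900/28.20 = 3011 mm².
A = πd²/4 → d = √(4A/π) = 61.91 mm.

d = 61.9 mm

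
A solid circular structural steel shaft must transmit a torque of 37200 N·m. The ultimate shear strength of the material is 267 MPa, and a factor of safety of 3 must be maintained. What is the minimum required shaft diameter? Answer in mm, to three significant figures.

d = 129 mm

Allowable shear stress τ_allow = 267/3 = 89.00 MPa.
For a solid shaft τ = 16T/(πd³), so d³ = 16T/(π τ_allow) = 16×3.7200×10^7/(π×89.00) = 2.129×10^6 mm³.
d = (2.129×10^6)^(1/3) = 128.6 mm.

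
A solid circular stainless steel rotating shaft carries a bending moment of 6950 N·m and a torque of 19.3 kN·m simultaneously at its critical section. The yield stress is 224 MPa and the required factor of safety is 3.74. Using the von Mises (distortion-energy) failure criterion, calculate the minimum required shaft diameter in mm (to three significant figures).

σ_allow = σ_y/n = 224/3.74 = 59.89 MPa.
For a solid shaft σ_b = 32M/(πd³) and τ = 16T/(πd³), so the von Mises stress is σ' = (16/πd³)·√(4M²+3T²).
√(4M²+3T²) = √(4×(6.950×10^6)² + 3×(1.930×10^7)²) = 3.620×10^7 N·mm.
d³ = 16×3.620×10^7/(π×59.89) = 3.079×10^6 mm³.
d = 145.5 mm.

d = 145 mm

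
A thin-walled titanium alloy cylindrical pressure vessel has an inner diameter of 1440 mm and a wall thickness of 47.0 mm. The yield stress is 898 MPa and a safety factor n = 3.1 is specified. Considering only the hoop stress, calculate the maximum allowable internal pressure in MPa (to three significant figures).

σ_allow = 898/3.1 = 289.7 MPa.
σ_h = pD/(2t) → p_allow = 2σ_allow t/D = 2×289.7×47.0/1440 = 18.91 MPa.

p_allow = 18.9 MPa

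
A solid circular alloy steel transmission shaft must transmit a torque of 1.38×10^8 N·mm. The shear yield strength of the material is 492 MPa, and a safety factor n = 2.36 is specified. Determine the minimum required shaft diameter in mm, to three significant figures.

Allowable shear stress τ_allow = 492/2.36 = 208.5 MPa.
For a solid shaft τ = 16T/(πd³), so d³ = 16T/(π τ_allow) = 16×1.3800×10^8/(π×208.5) = 3.371×10^6 mm³.
d = (3.371×10^6)^(1/3) = 149.9 mm.

d = 150 mm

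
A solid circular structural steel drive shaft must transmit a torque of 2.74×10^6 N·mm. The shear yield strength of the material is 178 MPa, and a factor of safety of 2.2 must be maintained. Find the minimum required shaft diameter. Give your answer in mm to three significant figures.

d = 55.7 mm

Allowable shear stress τ_allow = 178/2.2 = 80.91 MPa.
For a solid shaft τ = 16T/(πd³), so d³ = 16T/(π τ_allow) = 16×2740000/(π×80.91) = 172500 mm³.
d = (172500)^(1/3) = 55.66 mm.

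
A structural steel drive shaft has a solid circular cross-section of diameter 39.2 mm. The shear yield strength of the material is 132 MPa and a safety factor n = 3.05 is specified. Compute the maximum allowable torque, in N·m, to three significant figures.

T_allow = 512 N·m

τ_allow = 132/3.05 = 43.28 MPa.
For a solid shaft T_allow = τ_allow·πd³/16; πd³/16 = π×39.2³/16 = 11830 mm³.
T_allow = 43.28×11830 = 511900 N·mm = 511.9 N·m.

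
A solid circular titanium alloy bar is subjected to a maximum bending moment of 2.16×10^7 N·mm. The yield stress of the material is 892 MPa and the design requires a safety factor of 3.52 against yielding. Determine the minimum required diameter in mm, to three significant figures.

d = 95.4 mm

σ_allow = 892/3.52 = 253.4 MPa.
For a solid circular section σ = 32M/(πd³), so d³ = 32M/(π σ_allow) = 32×2.1600×10^7/(π×253.4) = 868200 mm³.
d = 95.40 mm.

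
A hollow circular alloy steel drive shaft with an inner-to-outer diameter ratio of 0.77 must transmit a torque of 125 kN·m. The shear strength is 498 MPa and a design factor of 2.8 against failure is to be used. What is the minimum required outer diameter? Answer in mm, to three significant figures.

τ_allow = 498/2.8 = 177.9 MPa.
For a hollow shaft τ = 16T/[πd_o³(1−k⁴)] with k = 0.77, so 1−k⁴ = 0.6485.
d_o³ = 16T/[π τ_allow (1−k⁴)] = 16×1.2500×10^8/(π×177.9×0.6485) = 5.520×10^6 mm³.
d_o = 176.7 mm.

d_o = 177 mm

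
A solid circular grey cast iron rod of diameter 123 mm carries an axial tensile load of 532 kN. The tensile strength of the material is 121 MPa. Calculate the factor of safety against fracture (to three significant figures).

n = 2.70

A = πd²/4 = 11880 mm².
σ = F/A = 532000/11880 = 44.77 MPa.
n = 121/44.77 = 2.703.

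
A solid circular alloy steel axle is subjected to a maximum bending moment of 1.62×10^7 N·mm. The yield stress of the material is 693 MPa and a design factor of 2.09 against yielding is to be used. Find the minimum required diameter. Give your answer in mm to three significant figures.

d = 79.2 mm

σ_allow = 693/2.09 = 331.6 MPa.
For a solid circular section σ = 32M/(πd³), so d³ = 32M/(π σ_allow) = 32×1.6200×10^7/(π×331.6) = 497700 mm³.
d = 79.25 mm.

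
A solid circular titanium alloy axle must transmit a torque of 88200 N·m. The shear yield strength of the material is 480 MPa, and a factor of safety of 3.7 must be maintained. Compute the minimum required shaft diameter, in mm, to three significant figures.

d = 151 mm

Allowable shear stress τ_allow = 480/3.7 = 129.7 MPa.
For a solid shaft τ = 16T/(πd³), so d³ = 16T/(π τ_allow) = 16×8.8200×10^7/(π×129.7) = 3.463×10^6 mm³.
d = (3.463×10^6)^(1/3) = 151.3 mm.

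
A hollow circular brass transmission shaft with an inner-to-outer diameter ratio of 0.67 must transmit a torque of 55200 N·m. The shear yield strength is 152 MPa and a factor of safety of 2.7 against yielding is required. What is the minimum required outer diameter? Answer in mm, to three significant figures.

τ_allow = 152/2.7 = 56.30 MPa.
For a hollow shaft τ = 16T/[πd_o³(1−k⁴)] with k = 0.67, so 1−k⁴ = 0.7985.
d_o³ = 16T/[π τ_allow (1−k⁴)] = 16×5.5200×10^7/(π×56.30×0.7985) = 6.254×10^6 mm³.
d_o = 184.2 mm.

d_o = 184 mm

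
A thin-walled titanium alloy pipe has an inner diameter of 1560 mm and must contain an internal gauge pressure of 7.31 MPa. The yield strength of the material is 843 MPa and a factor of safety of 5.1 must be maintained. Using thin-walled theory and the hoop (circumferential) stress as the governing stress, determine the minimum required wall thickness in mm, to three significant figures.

t = 34.5 mm

σ_allow = 843/5.1 = 165.3 MPa.
Hoop stress σ_h = pD/(2t), so t = pD/(2σ_allow) = 7.31×1560/(2×165.3) = 34.49 mm.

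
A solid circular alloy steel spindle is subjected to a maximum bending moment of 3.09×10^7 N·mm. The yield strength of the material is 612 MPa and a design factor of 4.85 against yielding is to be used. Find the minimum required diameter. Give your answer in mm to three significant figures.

σ_allow = 612/4.85 = 126.2 MPa.
For a solid circular section σ = 32M/(πd³), so d³ = 32M/(π σ_allow) = 32×3.0900×10^7/(π×126.2) = 2.494×10^6 mm³.
d = 135.6 mm.

d = 136 mm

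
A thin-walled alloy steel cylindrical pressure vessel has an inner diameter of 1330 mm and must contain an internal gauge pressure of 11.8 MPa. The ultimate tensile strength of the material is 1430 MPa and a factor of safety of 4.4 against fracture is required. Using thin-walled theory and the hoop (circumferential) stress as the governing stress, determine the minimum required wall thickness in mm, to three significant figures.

σ_allow = 1430/4.4 = 325.0 MPa.
Hoop stress σ_h = pD/(2t), so t = pD/(2σ_allow) = 11.8×1330/(2×325.0) = 24.14 mm.

t = 24.1 mm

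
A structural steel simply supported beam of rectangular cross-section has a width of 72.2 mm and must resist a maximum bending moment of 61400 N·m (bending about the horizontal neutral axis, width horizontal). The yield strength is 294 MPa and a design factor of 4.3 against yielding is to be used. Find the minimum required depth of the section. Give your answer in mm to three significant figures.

σ_allow = 294/4.3 = 68.37 MPa.
For a rectangular section σ = 6M/(bh²), so h² = 6M/(b σ_allow) = 6×6.1400×10^7/(72.2×68.37) = 74630 mm².
h = 273.2 mm.

h = 273 mm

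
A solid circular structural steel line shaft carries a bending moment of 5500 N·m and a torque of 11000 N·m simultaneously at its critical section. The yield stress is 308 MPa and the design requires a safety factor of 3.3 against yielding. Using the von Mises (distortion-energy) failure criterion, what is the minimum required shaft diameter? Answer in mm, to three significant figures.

σ_allow = σ_y/n = 308/3.3 = 93.33 MPa.
For a solid shaft σ_b = 32M/(πd³) and τ = 16T/(πd³), so the von Mises stress is σ' = (16/πd³)·√(4M²+3T²).
√(4M²+3T²) = √(4×(5.500×10^6)² + 3×(1.100×10^7)²) = 2.200×10^7 N·mm.
d³ = 16×2.200×10^7/(π×93.33) = 1.200×10^6 mm³.
d = 106.3 mm.

d = 106 mm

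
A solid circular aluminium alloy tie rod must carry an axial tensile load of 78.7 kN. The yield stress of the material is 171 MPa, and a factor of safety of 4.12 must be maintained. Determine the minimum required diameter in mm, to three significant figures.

d = 49.1 mm

Allowable stress σ_allow = 171/4.12 = 41.50 MPa.
Required area A = F/σ_allow = 78700/41.50 = 1896 mm².
A = πd²/4 → d = √(4A/π) = 49.14 mm.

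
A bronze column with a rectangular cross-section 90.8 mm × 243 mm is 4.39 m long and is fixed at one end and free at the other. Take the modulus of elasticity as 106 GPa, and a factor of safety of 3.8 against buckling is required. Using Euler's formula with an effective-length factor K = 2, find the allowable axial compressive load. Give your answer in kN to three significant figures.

Buckling occurs about the weak axis: I_min = h·b³/12 = 243×90.8³/12 = 1.516×10^7 mm⁴ (b = 90.8 mm is the smaller dimension).
Effective length L_e = KL = 2×4.39 m = 8780 mm.
Euler critical load P_cr = π²EI/L_e² = π²×106000×1.516×10^7/8780² = 205700 N.
P_allow = P_cr/n = 205700/3.8 = 54140 N.

P_allow = 54.1 kN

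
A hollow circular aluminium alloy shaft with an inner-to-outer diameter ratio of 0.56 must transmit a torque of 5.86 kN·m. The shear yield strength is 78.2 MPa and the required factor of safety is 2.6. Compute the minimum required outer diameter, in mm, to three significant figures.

d_o = 103 mm

τ_allow = 78.2/2.6 = 30.08 MPa.
For a hollow shaft τ = 16T/[πd_o³(1−k⁴)] with k = 0.56, so 1−k⁴ = 0.9017.
d_o³ = 16T/[π τ_allow (1−k⁴)] = 16×5860000/(π×30.08×0.9017) = 1.101×10^6 mm³.
d_o = 103.2 mm.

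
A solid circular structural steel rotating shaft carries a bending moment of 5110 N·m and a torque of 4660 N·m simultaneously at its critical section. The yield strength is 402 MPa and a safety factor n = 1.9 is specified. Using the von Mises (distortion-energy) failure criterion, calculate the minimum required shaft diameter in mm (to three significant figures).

σ_allow = σ_y/n = 402/1.9 = 211.6 MPa.
For a solid shaft σ_b = 32M/(πd³) and τ = 16T/(πd³), so the von Mises stress is σ' = (16/πd³)·√(4M²+3T²).
√(4M²+3T²) = √(4×(5.110×10^6)² + 3×(4.660×10^6)²) = 1.302×10^7 N·mm.
d³ = 16×1.302×10^7/(π×211.6) = 313500 mm³.
d = 67.93 mm.

d = 67.9 mm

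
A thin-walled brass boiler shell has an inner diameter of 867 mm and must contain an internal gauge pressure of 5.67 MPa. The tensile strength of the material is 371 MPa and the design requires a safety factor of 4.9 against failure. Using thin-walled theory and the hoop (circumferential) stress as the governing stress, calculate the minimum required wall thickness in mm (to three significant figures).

t = 32.5 mm

σ_allow = 371/4.9 = 75.71 MPa.
Hoop stress σ_h = pD/(2t), so t = pD/(2σ_allow) = 5.67×867/(2×75.71) = 32.46 mm.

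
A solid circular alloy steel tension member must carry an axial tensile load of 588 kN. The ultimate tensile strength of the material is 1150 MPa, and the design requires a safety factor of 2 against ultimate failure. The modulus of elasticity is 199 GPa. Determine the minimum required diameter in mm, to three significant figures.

Allowable stress σ_allow = 1150/2 = 575.0 MPa.
Required area A = F/σ_allow = 588000/575.0 = 1023 mm².
A = πd²/4 → d = √(4A/π) = 36.08 mm.

d = 36.1 mm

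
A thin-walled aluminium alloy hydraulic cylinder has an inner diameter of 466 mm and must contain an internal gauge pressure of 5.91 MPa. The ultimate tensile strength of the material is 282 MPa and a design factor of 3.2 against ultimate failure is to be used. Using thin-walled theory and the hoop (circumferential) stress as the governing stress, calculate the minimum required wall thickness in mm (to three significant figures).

t = 15.6 mm

σ_allow = 282/3.2 = 88.12 MPa.
Hoop stress σ_h = pD/(2t), so t = pD/(2σ_allow) = 5.91×466/(2×88.12) = 15.63 mm.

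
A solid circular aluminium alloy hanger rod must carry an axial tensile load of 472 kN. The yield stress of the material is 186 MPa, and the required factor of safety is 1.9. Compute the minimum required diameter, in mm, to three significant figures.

d = 78.4 mm

Allowable stress σ_allow = 186/1.9 = 97.89 MPa.
Required area A = F/σ_allow = 472000/97.89 = 4822 mm².
A = πd²/4 → d = √(4A/π) = 78.35 mm.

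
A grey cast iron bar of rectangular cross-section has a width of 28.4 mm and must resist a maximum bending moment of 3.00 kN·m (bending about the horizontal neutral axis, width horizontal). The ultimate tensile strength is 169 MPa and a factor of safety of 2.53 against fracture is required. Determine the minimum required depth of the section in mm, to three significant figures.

σ_allow = 169/2.53 = 66.80 MPa.
For a rectangular section σ = 6M/(bh²), so h² = 6M/(b σ_allow) = 6×3000000/(28.4×66.80) = 9488 mm².
h = 97.41 mm.

h = 97.4 mm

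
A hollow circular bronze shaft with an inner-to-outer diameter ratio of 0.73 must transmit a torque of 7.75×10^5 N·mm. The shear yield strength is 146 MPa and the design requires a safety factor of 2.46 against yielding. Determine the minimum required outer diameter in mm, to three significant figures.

τ_allow = 146/2.46 = 59.35 MPa.
For a hollow shaft τ = 16T/[πd_o³(1−k⁴)] with k = 0.73, so 1−k⁴ = 0.7160.
d_o³ = 16T/[π τ_allow (1−k⁴)] = 16×775000/(π×59.35×0.7160) = 92880 mm³.
d_o = 45.29 mm.

d_o = 45.3 mm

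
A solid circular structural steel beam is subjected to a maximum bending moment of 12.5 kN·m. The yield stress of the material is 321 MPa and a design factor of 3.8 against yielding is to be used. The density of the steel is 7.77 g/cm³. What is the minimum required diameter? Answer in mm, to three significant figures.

σ_allow = 321/3.8 = 84.47 MPa.
For a solid circular section σ = 32M/(πd³), so d³ = 32M/(π σ_allow) = 32×1.2500×10^7/(π×84.47) = 1.507×10^6 mm³.
d = 114.7 mm.

d = 115 mm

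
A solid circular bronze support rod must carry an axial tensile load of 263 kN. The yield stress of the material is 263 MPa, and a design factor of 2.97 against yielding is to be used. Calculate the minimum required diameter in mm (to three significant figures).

d = 61.5 mm

Allowable stress σ_allow = 263/2.97 = 88.55 MPa.
Required area A = F/σ_allow = 263000/88.55 = 2970 mm².
A = πd²/4 → d = √(4A/π) = 61.49 mm.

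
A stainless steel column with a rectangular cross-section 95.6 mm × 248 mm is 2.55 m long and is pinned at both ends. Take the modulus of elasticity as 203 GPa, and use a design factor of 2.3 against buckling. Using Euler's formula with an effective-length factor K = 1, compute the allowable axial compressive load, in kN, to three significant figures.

P_allow = 2420 kN

Buckling occurs about the weak axis: I_min = h·b³/12 = 248×95.6³/12 = 1.806×10^7 mm⁴ (b = 95.6 mm is the smaller dimension).
Effective length L_e = KL = 1×2.55 m = 2550 mm.
Euler critical load P_cr = π²EI/L_e² = π²×203000×1.806×10^7/2550² = 5.564×10^6 N.
P_allow = P_cr/n = 5.564×10^6/2.3 = 2.419×10^6 N.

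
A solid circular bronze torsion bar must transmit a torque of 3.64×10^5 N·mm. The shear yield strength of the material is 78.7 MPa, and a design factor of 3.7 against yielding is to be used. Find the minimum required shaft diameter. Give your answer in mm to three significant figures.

Allowable shear stress τ_allow = 78.7/3.7 = 21.27 MPa.
For a solid shaft τ = 16T/(πd³), so d³ = 16T/(π τ_allow) = 16×364000/(π×21.27) = 87160 mm³.
d = (87160)^(1/3) = 44.34 mm.

d = 44.3 mm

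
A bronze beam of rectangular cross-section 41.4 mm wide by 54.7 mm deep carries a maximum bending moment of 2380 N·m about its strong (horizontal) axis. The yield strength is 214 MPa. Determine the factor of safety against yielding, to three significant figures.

n = 1.86

Section modulus S = bh²/6 = 41.4×54.7²/6 = 20650 mm³.
σ = M/S = 2380000/20650 = 115.3 MPa.
n = 214/115.3 = 1.856.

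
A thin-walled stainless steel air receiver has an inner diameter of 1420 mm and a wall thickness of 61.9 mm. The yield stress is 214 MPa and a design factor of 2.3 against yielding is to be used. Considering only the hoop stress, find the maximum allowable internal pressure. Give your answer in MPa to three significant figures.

p_allow = 8.11 MPa

σ_allow = 214/2.3 = 93.04 MPa.
σ_h = pD/(2t) → p_allow = 2σ_allow t/D = 2×93.04×61.9/1420 = 8.112 MPa.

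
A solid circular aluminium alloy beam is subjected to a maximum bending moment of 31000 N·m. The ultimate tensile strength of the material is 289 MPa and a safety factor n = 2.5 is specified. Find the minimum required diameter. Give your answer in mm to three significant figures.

σ_allow = 289/2.5 = 115.6 MPa.
For a solid circular section σ = 32M/(πd³), so d³ = 32M/(π σ_allow) = 32×3.1000×10^7/(π×115.6) = 2.732×10^6 mm³.
d = 139.8 mm.

d = 140 mm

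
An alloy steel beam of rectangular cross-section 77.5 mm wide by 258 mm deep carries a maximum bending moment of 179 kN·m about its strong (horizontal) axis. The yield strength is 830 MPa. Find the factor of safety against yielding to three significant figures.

Section modulus S = bh²/6 = 77.5×258²/6 = 859800 mm³.
σ = M/S = 1.7900×10^8/859800 = 208.2 MPa.
n = 830/208.2 = 3.987.

n = 3.99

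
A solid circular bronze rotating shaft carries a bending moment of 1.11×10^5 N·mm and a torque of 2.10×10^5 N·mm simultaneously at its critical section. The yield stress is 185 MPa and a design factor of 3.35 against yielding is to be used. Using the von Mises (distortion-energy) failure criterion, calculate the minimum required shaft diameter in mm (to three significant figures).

d = 34.0 mm

σ_allow = σ_y/n = 185/3.35 = 55.22 MPa.
For a solid shaft σ_b = 32M/(πd³) and τ = 16T/(πd³), so the von Mises stress is σ' = (16/πd³)·√(4M²+3T²).
√(4M²+3T²) = √(4×(111000)² + 3×(210000)²) = 426100 N·mm.
d³ = 16×426100/(π×55.22) = 39300 mm³.
d = 34.00 mm.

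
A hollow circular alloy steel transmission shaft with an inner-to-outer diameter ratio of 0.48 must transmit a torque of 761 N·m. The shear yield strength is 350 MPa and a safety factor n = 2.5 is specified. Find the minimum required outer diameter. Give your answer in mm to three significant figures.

d_o = 30.8 mm

τ_allow = 350/2.5 = 140.0 MPa.
For a hollow shaft τ = 16T/[πd_o³(1−k⁴)] with k = 0.48, so 1−k⁴ = 0.9469.
d_o³ = 16T/[π τ_allow (1−k⁴)] = 16×761000/(π×140.0×0.9469) = 29240 mm³.
d_o = 30.81 mm.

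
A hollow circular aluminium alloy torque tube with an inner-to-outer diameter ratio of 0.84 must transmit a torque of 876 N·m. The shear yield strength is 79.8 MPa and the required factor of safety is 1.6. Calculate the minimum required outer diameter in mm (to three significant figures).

τ_allow = 79.8/1.6 = 49.87 MPa.
For a hollow shaft τ = 16T/[πd_o³(1−k⁴)] with k = 0.84, so 1−k⁴ = 0.5021.
d_o³ = 16T/[π τ_allow (1−k⁴)] = 16×876000/(π×49.87×0.5021) = 178100 mm³.
d_o = 56.27 mm.

d_o = 56.3 mm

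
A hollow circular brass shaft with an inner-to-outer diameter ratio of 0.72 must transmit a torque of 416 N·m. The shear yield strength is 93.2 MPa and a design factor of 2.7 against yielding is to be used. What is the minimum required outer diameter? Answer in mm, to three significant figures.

τ_allow = 93.2/2.7 = 34.52 MPa.
For a hollow shaft τ = 16T/[πd_o³(1−k⁴)] with k = 0.72, so 1−k⁴ = 0.7313.
d_o³ = 16T/[π τ_allow (1−k⁴)] = 16×416000/(π×34.52×0.7313) = 83930 mm³.
d_o = 43.78 mm.

d_o = 43.8 mm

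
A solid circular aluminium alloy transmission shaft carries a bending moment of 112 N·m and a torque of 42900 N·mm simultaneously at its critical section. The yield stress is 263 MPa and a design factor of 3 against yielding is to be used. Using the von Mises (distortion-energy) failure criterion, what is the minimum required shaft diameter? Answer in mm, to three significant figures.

σ_allow = σ_y/n = 263/3 = 87.67 MPa.
For a solid shaft σ_b = 32M/(πd³) and τ = 16T/(πd³), so the von Mises stress is σ' = (16/πd³)·√(4M²+3T²).
√(4M²+3T²) = √(4×(112000)² + 3×(42900)²) = 236000 N·mm.
d³ = 16×236000/(π×87.67) = 13710 mm³.
d = 23.93 mm.

d = 23.9 mm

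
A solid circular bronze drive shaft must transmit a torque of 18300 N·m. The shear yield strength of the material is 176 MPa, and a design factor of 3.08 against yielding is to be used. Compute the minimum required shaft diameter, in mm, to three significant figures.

d = 118 mm

Allowable shear stress τ_allow = 176/3.08 = 57.14 MPa.
For a solid shaft τ = 16T/(πd³), so d³ = 16T/(π τ_allow) = 16×1.8300×10^7/(π×57.14) = 1.631×10^6 mm³.
d = (1.631×10^6)^(1/3) = 117.7 mm.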